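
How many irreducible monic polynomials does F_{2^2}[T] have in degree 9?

Gauss's count: N_{4}(9) = (1/9) Σ_{d|9} μ(9/d)·4^d.
Divisors of 9: 1, 3, 9; μ(9/d) for each: 0, -1, 1.
Σ = − 4^3 + 4^9 = 262080.
N = 262080/9 = 29120.

29120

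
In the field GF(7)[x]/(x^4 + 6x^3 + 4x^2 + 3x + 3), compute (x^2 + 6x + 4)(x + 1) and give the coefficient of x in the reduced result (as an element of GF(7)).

Multiply in GF(7)[x]: (x^2 + 6x + 4)·(x + 1) = x^3 + 3x + 4.
Reduced: x^3 + 3x + 4.

3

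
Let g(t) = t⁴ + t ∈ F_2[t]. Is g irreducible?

No

Check for roots in F_2: g(0) = 0 → root; g(1) = 0 → root.
g(0) = 0, so (t) divides g(t); g is reducible.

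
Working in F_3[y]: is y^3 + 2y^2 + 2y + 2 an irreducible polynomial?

Yes

Write h(y) = y^3 + 2y^2 + 2y + 2.
Check for roots in F_3: h(0) = 2; h(1) = 1; h(2) = 1.
No roots. A degree-3 polynomial over a field with no linear factor is irreducible.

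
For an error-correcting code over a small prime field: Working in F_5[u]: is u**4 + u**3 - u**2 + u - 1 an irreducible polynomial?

Yes

Write h(u) = u**4 + u**3 - u**2 + u - 1.
Check for roots in F_5: h(0) = 4; h(1) = 1; h(2) = 1; h(3) = 1; h(4) = 2.
No roots, so no linear factors.
Degree-2 irreducible divisors: test the 10 monic irreducibles of degree 2 over GF(5).
None of them divide h (all give nonzero remainder).
No irreducible factor of degree ≤ 2 exists, so h is irreducible over GF(5).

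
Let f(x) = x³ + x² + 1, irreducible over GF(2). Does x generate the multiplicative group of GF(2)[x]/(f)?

Yes

|GF(2^3)^×| = 2^3 − 1 = 7. Prime factorization: 7 = 7.
f is primitive ⇔ x has order 7 in GF(2)[x]/(f), i.e. x^(7/q) ≠ 1 for each prime q | 7.
x^(1) mod f = x.
None equal 1, so x has full order 7; f is primitive.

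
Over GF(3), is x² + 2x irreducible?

Write f(x) = x² + 2x.
Check for roots in GF(3): f(0) = 0 → root; f(1) = 0 → root; f(2) = 2.
f(0) = 0, so (x) divides f(x); f is reducible.

No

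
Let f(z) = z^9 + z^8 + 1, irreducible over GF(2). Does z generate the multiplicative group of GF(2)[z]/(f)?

|GF(2^9)^×| = 2^9 − 1 = 511. Prime factorization: 511 = 7·73.
f is primitive ⇔ z has order 511 in GF(2)[z]/(f), i.e. z^(511/q) ≠ 1 for each prime q | 511.
z^(73) mod f = 1
z^(7) mod f = z^7.
Since z^(73) = 1, the order of z divides 73 < 511; not primitive.

No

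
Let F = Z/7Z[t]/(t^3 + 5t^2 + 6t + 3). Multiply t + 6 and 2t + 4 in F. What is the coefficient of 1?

3

Multiply in Z/7Z[t]: (t + 6)·(2t + 4) = 2t^2 + 2t + 3.
Reduced: 2t^2 + 2t + 3.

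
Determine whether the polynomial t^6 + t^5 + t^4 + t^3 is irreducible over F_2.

Write f(t) = t^6 + t^5 + t^4 + t^3.
Check for roots in F_2: f(0) = 0 → root; f(1) = 0 → root.
f(0) = 0, so (t) divides f(t); f is reducible.

No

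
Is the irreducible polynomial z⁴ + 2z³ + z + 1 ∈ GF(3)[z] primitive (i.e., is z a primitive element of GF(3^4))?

No

Write f(z) = z⁴ + 2z³ + z + 1.
|GF(3^4)^×| = 3^4 − 1 = 80. Prime factorization: 80 = 2^4·5.
f is primitive ⇔ z has order 80 in GF(3)[z]/(f), i.e. z^(80/q) ≠ 1 for each prime q | 80.
z^(40) mod f = 1
z^(16) mod f = 2z² + 2z + 1.
Since z^(40) = 1, the order of z divides 40 < 80; not primitive.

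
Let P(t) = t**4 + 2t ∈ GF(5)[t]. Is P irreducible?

No

Check for roots in GF(5): P(0) = 0 → root; P(1) = 3; P(2) = 0 → root; P(3) = 2; P(4) = 4.
P(0) = 0, so (t) divides P(t); P is reducible.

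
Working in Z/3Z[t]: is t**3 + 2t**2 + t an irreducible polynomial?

Write f(t) = t**3 + 2t**2 + t.
Check for roots in Z/3Z: f(0) = 0 → root; f(1) = 1; f(2) = 0 → root.
f(0) = 0, so (t) divides f(t); f is reducible.

No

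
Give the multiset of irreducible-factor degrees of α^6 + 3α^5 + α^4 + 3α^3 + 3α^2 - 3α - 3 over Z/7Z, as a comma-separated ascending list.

Write g(α) = α^6 + 3α^5 + α^4 + 3α^3 + 3α^2 - 3α - 3.
Linear factors from roots: (α - 2).
Complete factorization: g(α) = (α - 2)·(α^2 + 2α + 2)·(α^3 + 3α^2 + 3α - 1).
Factor degrees with multiplicity: 1 + 2 + 3 = 6.

1, 2, 3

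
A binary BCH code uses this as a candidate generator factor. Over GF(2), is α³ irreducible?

No

Write f(α) = α³.
Check for roots in GF(2): f(0) = 0 → root; f(1) = 1.
f(0) = 0, so (α) divides f(α); f is reducible.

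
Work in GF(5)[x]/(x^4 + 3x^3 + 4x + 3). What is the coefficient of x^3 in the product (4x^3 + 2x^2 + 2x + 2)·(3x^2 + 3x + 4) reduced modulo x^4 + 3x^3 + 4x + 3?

2

Multiply in GF(5)[x]: (4x^3 + 2x^2 + 2x + 2)·(3x^2 + 3x + 4) = 2x^5 + 3x^4 + 3x^3 + 4x + 3.
Reduce using x^4 ≡ 2x^3 + x + 2 (mod x^4 + 3x^3 + 4x + 3).
Reduced: 2x^3 + 2x^2 + 2.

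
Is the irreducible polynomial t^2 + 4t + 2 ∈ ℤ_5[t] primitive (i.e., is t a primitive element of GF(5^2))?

Yes

Write f(t) = t^2 + 4t + 2.
|GF(5^2)^×| = 5^2 − 1 = 24. Prime factorization: 24 = 2^3·3.
f is primitive ⇔ t has order 24 in GF(5)[t]/(f), i.e. t^(24/q) ≠ 1 for each prime q | 24.
t^(12) mod f = 4.
t^(8) mod f = 2t + 1.
None equal 1, so t has full order 24; f is primitive.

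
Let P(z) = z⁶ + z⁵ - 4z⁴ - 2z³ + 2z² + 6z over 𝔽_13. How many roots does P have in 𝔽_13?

Evaluate at each of the 13 elements of 𝔽_13:
P(0) = 0 → root; P(1) = 4; P(2) = 10; P(3) = 6; P(4) = 7; P(5) = 12; P(6) = 5; P(7) = 0 → root; P(8) = 0 → root; P(9) = 0 → root; P(10) = 8; P(11) = 6; P(12) = 7.
Roots: {0, 7, 8, 9}.

4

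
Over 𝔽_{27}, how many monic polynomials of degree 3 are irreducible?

The number of monic irreducibles of degree 3 over GF(27) is (1/3)·Σ_{d∣3} μ(3/d) 27^d.
Divisors of 3: 1, 3; μ(3/d) for each: -1, 1.
Σ = − 27^1 + 27^3 = 19656.
N = 19656/3 = 6552.

6552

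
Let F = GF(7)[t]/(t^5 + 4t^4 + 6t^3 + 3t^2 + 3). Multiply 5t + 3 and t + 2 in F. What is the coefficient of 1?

6

Multiply in GF(7)[t]: (5t + 3)·(t + 2) = 5t^2 + 6t + 6.
Reduced: 5t^2 + 6t + 6.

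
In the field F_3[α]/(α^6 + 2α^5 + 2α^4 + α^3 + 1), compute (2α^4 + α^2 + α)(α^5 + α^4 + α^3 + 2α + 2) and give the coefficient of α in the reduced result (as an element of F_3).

Multiply in F_3[α]: (2α^4 + α^2 + α)·(α^5 + α^4 + α^3 + 2α + 2) = 2α^9 + 2α^8 + 2α^6 + 2α^4 + 2α^3 + α^2 + 2α.
Reduce using α^6 ≡ α^5 + α^4 + 2α^3 + 2 (mod α^6 + 2α^5 + 2α^4 + α^3 + 1).
Reduced: 2α^3 + 2α + 2.

2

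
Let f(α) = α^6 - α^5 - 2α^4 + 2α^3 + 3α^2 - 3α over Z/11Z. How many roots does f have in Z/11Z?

6

Evaluate at each of the 11 elements of Z/11Z:
f(0) = 0 → root; f(1) = 0 → root; f(2) = 0 → root; f(3) = 0 → root; f(4) = 7; f(5) = 10; f(6) = 4; f(7) = 8; f(8) = 0 → root; f(9) = 0 → root; f(10) = 4.
Roots: {0, 1, 2, 3, 8, 9}.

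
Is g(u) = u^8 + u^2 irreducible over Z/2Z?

No

Check for roots in Z/2Z: g(0) = 0 → root; g(1) = 0 → root.
g(0) = 0, so (u) divides g(u); g is reducible.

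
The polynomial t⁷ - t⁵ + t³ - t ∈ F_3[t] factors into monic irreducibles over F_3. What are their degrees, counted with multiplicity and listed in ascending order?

Write f(t) = t⁷ - t⁵ + t³ - t.
Roots in F_3: f(0) = 0 → root; f(1) = 0 → root; f(2) = 0 → root.
Linear factors from roots: (t), (t - 1), (t + 1).
Complete factorization: f(t) = (t)·(t + 1)·(t - 1)·(t² + t - 1)·(t² - t - 1).
Factor degrees with multiplicity: 1 + 1 + 1 + 2 + 2 = 7.

1, 1, 1, 2, 2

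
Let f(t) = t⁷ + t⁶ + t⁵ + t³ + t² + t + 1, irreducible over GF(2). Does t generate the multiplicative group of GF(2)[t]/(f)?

|GF(2^7)^×| = 2^7 − 1 = 127. Prime factorization: 127 = 127.
f is primitive ⇔ t has order 127 in GF(2)[t]/(f), i.e. t^(127/q) ≠ 1 for each prime q | 127.
t^(1) mod f = t.
None equal 1, so t has full order 127; f is primitive.

Yes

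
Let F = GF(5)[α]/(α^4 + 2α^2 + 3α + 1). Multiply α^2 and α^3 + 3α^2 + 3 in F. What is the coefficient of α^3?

Multiply in GF(5)[α]: (α^2)·(α^3 + 3α^2 + 3) = α^5 + 3α^4 + 3α^2.
Reduce using α^4 ≡ 3α^2 + 2α + 4 (mod α^4 + 2α^2 + 3α + 1).
Reduced: 3α^3 + 4α^2 + 2.

3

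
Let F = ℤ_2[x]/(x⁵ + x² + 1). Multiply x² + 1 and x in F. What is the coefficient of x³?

Multiply in ℤ_2[x]: (x² + 1)·(x) = x³ + x.
Reduced: x³ + x.

1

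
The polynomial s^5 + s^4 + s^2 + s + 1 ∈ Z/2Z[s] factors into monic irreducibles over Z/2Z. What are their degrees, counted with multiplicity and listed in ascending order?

Write f(s) = s^5 + s^4 + s^2 + s + 1.
Roots in Z/2Z: f(0) = 1; f(1) = 1.
Complete factorization: f(s) = (s^5 + s^4 + s^2 + s + 1).
Factor degrees with multiplicity: 5 = 5.

5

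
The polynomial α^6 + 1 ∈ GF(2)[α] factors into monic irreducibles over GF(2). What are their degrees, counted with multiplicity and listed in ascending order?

1, 1, 2, 2

Write h(α) = α^6 + 1.
Roots in GF(2): h(0) = 1; h(1) = 0 → root.
Linear factors from roots: (α + 1).
Complete factorization: h(α) = (α + 1)^2·(α^2 + α + 1)^2.
Factor degrees with multiplicity: 1 + 1 + 2 + 2 = 6.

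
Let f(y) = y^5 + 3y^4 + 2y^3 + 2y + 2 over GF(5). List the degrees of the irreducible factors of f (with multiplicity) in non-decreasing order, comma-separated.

1, 1, 1, 2

Roots in GF(5): f(0) = 2; f(1) = 0 → root; f(2) = 2; f(3) = 3; f(4) = 0 → root.
Linear factors from roots: (y + 4), (y + 1).
Complete factorization: f(y) = (y + 1)·(y + 4)^2·(y^2 + 4y + 2).
Factor degrees with multiplicity: 1 + 1 + 1 + 2 = 5.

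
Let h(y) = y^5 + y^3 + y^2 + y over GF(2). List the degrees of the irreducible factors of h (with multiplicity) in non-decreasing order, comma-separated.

1, 1, 3

Roots in GF(2): h(0) = 0 → root; h(1) = 0 → root.
Linear factors from roots: (y), (y + 1).
Complete factorization: h(y) = (y)·(y + 1)·(y^3 + y^2 + 1).
Factor degrees with multiplicity: 1 + 1 + 3 = 5.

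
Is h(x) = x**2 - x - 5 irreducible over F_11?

Yes

Check each element of F_11 for a root: h(0)=6, h(1)=6, h(2)=8, h(3)=1, h(4)=7, h(5)=4, h(6)=3, h(7)=4, h(8)=7, h(9)=1, h(10)=8.
No roots. A degree-2 polynomial over a field with no linear factor is irreducible.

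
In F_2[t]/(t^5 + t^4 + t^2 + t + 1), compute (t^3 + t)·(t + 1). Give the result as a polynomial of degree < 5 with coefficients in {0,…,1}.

t^4 + t^3 + t^2 + t

Multiply in F_2[t]: (t^3 + t)·(t + 1) = t^4 + t^3 + t^2 + t.
Reduced: t^4 + t^3 + t^2 + t.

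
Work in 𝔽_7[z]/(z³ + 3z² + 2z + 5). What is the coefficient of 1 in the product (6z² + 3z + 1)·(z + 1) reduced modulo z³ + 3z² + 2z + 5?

6

Multiply in 𝔽_7[z]: (6z² + 3z + 1)·(z + 1) = 6z³ + 2z² + 4z + 1.
Reduce using z³ ≡ 4z² + 5z + 2 (mod z³ + 3z² + 2z + 5).
Reduced: 5z² + 6z + 6.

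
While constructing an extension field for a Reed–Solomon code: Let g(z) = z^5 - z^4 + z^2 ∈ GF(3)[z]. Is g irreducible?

No

Check for roots in GF(3): g(0) = 0 → root; g(1) = 1; g(2) = 2.
g(0) = 0, so (z) divides g(z); g is reducible.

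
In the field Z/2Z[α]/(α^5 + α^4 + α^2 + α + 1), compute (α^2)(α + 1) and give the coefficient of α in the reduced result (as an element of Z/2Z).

0

Multiply in Z/2Z[α]: (α^2)·(α + 1) = α^3 + α^2.
Reduced: α^3 + α^2.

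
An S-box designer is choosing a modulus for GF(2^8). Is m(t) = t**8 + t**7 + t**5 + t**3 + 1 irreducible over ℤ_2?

Yes

Check for roots in ℤ_2: m(0) = 1; m(1) = 1.
No roots, so no linear factors.
Monic irreducibles of degree 2 over GF(2): t**2 + t + 1.
None of them divide m (all give nonzero remainder).
Monic irreducibles of degree 3 over GF(2): t**3 + t + 1, t**3 + t**2 + 1.
None of them divide m (all give nonzero remainder).
Monic irreducibles of degree 4 over GF(2): t**4 + t + 1, t**4 + t**3 + 1, t**4 + t**3 + t**2 + t + 1.
None of them divide m (all give nonzero remainder).
No irreducible factor of degree ≤ 4 exists, so m is irreducible over GF(2).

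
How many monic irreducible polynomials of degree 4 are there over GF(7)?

x^(7^4) − x is the product of all monic irreducibles of degree dividing 4; Möbius inversion gives N = (1/4) Σ μ(4/d)·7^d.
Divisors of 4: 1, 2, 4; μ(4/d) for each: 0, -1, 1.
Σ = − 7^2 + 7^4 = 2352.
N = 2352/4 = 588.

588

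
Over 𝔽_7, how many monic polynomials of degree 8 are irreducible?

720300

Gauss's count: N_{7}(8) = (1/8) Σ_{d|8} μ(8/d)·7^d.
Divisors of 8: 1, 2, 4, 8; μ(8/d) for each: 0, 0, -1, 1.
Σ = − 7^4 + 7^8 = 5762400.
N = 5762400/8 = 720300.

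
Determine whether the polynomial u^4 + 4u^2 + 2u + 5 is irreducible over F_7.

No

Write m(u) = u^4 + 4u^2 + 2u + 5.
Check for roots in F_7: m(0) = 5; m(1) = 5; m(2) = 6; m(3) = 2; m(4) = 4; m(5) = 5; m(6) = 1.
No roots, so no linear factors.
Degree-2 irreducible divisors: test the 21 monic irreducibles of degree 2 over GF(7).
u^2 + 3u + 5 divides m: m(u) = (u^2 + 3u + 5)·(u^2 + 4u + 1).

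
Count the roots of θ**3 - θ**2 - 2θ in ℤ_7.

Write g(θ) = θ**3 - θ**2 - 2θ.
Evaluate at each of the 7 elements of ℤ_7:
g(0) = 0 → root; g(1) = 5; g(2) = 0 → root; g(3) = 5; g(4) = 5; g(5) = 6; g(6) = 0 → root.
Roots: {0, 2, 6}.

3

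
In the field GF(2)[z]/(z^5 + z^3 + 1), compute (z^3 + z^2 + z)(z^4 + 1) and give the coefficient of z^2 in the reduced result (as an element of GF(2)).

Multiply in GF(2)[z]: (z^3 + z^2 + z)·(z^4 + 1) = z^7 + z^6 + z^5 + z^3 + z^2 + z.
Reduce using z^5 ≡ z^3 + 1 (mod z^5 + z^3 + 1).
Reduced: z^4 + z^3.

0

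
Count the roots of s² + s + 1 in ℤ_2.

Write f(s) = s² + s + 1.
Evaluate at each of the 2 elements of ℤ_2:
f(0) = 1; f(1) = 1.
No element is a root.

0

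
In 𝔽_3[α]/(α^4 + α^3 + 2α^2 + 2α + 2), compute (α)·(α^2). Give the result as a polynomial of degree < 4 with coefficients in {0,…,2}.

Multiply in 𝔽_3[α]: (α)·(α^2) = α^3.
Reduced: α^3.

α^3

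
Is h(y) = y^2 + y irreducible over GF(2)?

Check for roots in GF(2): h(0) = 0 → root; h(1) = 0 → root.
h(0) = 0, so (y) divides h(y); h is reducible.

No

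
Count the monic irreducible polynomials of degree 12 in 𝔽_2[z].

335

The number of monic irreducibles of degree 12 over GF(2) is (1/12)·Σ_{d∣12} μ(12/d) 2^d.
Divisors of 12: 1, 2, 3, 4, 6, 12; μ(12/d) for each: 0, 1, 0, -1, -1, 1.
Σ = 2^2 − 2^4 − 2^6 + 2^12 = 4020.
N = 4020/12 = 335.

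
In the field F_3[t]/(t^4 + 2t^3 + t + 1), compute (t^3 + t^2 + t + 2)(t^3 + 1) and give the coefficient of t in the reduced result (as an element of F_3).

Multiply in F_3[t]: (t^3 + t^2 + t + 2)·(t^3 + 1) = t^6 + t^5 + t^4 + t^2 + t + 2.
Reduce using t^4 ≡ t^3 + 2t + 2 (mod t^4 + 2t^3 + t + 1).
Reduced: 2t^3 + t^2 + 2t + 2.

2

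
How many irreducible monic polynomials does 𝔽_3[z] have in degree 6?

116

x^(3^6) − x is the product of all monic irreducibles of degree dividing 6; Möbius inversion gives N = (1/6) Σ μ(6/d)·3^d.
Divisors of 6: 1, 2, 3, 6; μ(6/d) for each: 1, -1, -1, 1.
Σ = 3^1 − 3^2 − 3^3 + 3^6 = 696.
N = 696/6 = 116.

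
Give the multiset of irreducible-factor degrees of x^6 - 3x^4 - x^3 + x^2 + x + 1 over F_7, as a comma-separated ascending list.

Write f(x) = x^6 - 3x^4 - x^3 + x^2 + x + 1.
Linear factors from roots: (x - 1), (x + 1).
Complete factorization: f(x) = (x + 1)·(x - 1)·(x^2 + 3x - 1)·(x^2 - 3x + 1).
Factor degrees with multiplicity: 1 + 1 + 2 + 2 = 6.

1, 1, 2, 2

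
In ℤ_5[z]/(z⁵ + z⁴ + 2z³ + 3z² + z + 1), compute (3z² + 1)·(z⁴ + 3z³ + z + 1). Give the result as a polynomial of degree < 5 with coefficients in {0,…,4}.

4z^4 + 2z^2 + 2z

Multiply in ℤ_5[z]: (3z² + 1)·(z⁴ + 3z³ + z + 1) = 3z⁶ + 4z⁵ + z⁴ + z³ + 3z² + z + 1.
Reduce using z⁵ ≡ 4z⁴ + 3z³ + 2z² + 4z + 4 (mod z⁵ + z⁴ + 2z³ + 3z² + z + 1).
Reduced: 4z⁴ + 2z² + 2z.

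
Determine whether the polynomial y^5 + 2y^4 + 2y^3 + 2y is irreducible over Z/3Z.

Write g(y) = y^5 + 2y^4 + 2y^3 + 2y.
Check for roots in Z/3Z: g(0) = 0 → root; g(1) = 1; g(2) = 0 → root.
g(0) = 0, so (y) divides g(y); g is reducible.

No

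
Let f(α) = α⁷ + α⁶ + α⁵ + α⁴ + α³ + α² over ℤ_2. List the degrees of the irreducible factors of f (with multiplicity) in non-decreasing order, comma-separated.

1, 1, 1, 2, 2

Roots in ℤ_2: f(0) = 0 → root; f(1) = 0 → root.
Linear factors from roots: (α), (α + 1).
Complete factorization: f(α) = (α + 1)·(α)^2·(α² + α + 1)^2.
Factor degrees with multiplicity: 1 + 1 + 1 + 2 + 2 = 7.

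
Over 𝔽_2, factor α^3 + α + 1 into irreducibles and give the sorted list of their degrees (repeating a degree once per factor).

Write g(α) = α^3 + α + 1.
Roots in 𝔽_2: g(0) = 1; g(1) = 1.
Complete factorization: g(α) = (α^3 + α + 1).
Factor degrees with multiplicity: 3 = 3.

3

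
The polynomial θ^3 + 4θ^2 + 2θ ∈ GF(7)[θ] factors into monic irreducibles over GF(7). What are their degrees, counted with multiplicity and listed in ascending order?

1, 1, 1

Write f(θ) = θ^3 + 4θ^2 + 2θ.
Linear factors from roots: (θ), (θ + 6), (θ + 5).
Complete factorization: f(θ) = (θ)·(θ + 5)·(θ + 6).
Factor degrees with multiplicity: 1 + 1 + 1 = 3.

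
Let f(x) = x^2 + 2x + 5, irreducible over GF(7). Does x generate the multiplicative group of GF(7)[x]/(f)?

|GF(7^2)^×| = 7^2 − 1 = 48. Prime factorization: 48 = 2^4·3.
f is primitive ⇔ x has order 48 in GF(7)[x]/(f), i.e. x^(48/q) ≠ 1 for each prime q | 48.
x^(24) mod f = 6.
x^(16) mod f = 4.
None equal 1, so x has full order 48; f is primitive.

Yes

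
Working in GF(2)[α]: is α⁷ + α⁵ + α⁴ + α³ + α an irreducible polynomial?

No

Write g(α) = α⁷ + α⁵ + α⁴ + α³ + α.
Check for roots in GF(2): g(0) = 0 → root; g(1) = 1.
g(0) = 0, so (α) divides g(α); g is reducible.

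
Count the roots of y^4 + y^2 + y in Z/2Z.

Write f(y) = y^4 + y^2 + y.
Evaluate at each of the 2 elements of Z/2Z:
f(0) = 0 → root; f(1) = 1.
Roots: {0}.

1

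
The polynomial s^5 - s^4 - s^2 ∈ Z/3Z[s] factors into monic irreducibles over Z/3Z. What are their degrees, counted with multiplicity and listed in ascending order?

Write h(s) = s^5 - s^4 - s^2.
Roots in Z/3Z: h(0) = 0 → root; h(1) = 2; h(2) = 0 → root.
Linear factors from roots: (s), (s + 1).
Complete factorization: h(s) = (s + 1)·(s)^2·(s^2 + s - 1).
Factor degrees with multiplicity: 1 + 1 + 1 + 2 = 5.

1, 1, 1, 2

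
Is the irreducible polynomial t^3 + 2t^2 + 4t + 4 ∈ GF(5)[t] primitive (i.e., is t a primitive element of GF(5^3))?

No

Write f(t) = t^3 + 2t^2 + 4t + 4.
|GF(5^3)^×| = 5^3 − 1 = 124. Prime factorization: 124 = 2^2·31.
f is primitive ⇔ t has order 124 in GF(5)[t]/(f), i.e. t^(124/q) ≠ 1 for each prime q | 124.
t^(62) mod f = 1
t^(4) mod f = 4t + 3.
Since t^(62) = 1, the order of t divides 62 < 124; not primitive.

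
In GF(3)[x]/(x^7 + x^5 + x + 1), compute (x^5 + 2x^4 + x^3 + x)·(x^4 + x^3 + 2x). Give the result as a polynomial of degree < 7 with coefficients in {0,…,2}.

2x^3 + x^2 + x + 1

Multiply in GF(3)[x]: (x^5 + 2x^4 + x^3 + x)·(x^4 + x^3 + 2x) = x^9 + 2x^5 + 2x^2.
Reduce using x^7 ≡ 2x^5 + 2x + 2 (mod x^7 + x^5 + x + 1).
Reduced: 2x^3 + x^2 + x + 1.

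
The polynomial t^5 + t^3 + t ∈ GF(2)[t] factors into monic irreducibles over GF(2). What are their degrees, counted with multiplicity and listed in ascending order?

1, 2, 2

Write f(t) = t^5 + t^3 + t.
Roots in GF(2): f(0) = 0 → root; f(1) = 1.
Linear factors from roots: (t).
Complete factorization: f(t) = (t)·(t^2 + t + 1)^2.
Factor degrees with multiplicity: 1 + 2 + 2 = 5.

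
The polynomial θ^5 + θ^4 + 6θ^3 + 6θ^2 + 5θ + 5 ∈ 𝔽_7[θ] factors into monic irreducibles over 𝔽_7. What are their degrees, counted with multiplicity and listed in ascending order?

1, 1, 1, 2

Write g(θ) = θ^5 + θ^4 + 6θ^3 + 6θ^2 + 5θ + 5.
Linear factors from roots: (θ + 4), (θ + 3), (θ + 1).
Complete factorization: g(θ) = (θ + 1)·(θ + 3)·(θ + 4)·(θ^2 + 1).
Factor degrees with multiplicity: 1 + 1 + 1 + 2 = 5.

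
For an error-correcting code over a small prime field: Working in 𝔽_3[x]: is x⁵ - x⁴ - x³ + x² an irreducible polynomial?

Write m(x) = x⁵ - x⁴ - x³ + x².
Check for roots in 𝔽_3: m(0) = 0 → root; m(1) = 0 → root; m(2) = 0 → root.
m(0) = 0, so (x) divides m(x); m is reducible.

No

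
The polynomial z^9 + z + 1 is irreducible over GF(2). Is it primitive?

Write f(z) = z^9 + z + 1.
|GF(2^9)^×| = 2^9 − 1 = 511. Prime factorization: 511 = 7·73.
f is primitive ⇔ z has order 511 in GF(2)[z]/(f), i.e. z^(511/q) ≠ 1 for each prime q | 511.
z^(73) mod f = 1
z^(7) mod f = z^7.
Since z^(73) = 1, the order of z divides 73 < 511; not primitive.

No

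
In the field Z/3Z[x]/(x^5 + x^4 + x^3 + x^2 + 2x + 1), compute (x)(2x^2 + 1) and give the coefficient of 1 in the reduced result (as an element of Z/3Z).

0

Multiply in Z/3Z[x]: (x)·(2x^2 + 1) = 2x^3 + x.
Reduced: 2x^3 + x.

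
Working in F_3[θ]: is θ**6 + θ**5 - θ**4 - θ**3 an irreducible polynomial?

No

Write m(θ) = θ**6 + θ**5 - θ**4 - θ**3.
Check for roots in F_3: m(0) = 0 → root; m(1) = 0 → root; m(2) = 0 → root.
m(0) = 0, so (θ) divides m(θ); m is reducible.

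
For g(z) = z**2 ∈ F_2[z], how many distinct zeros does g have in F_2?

Evaluate at each of the 2 elements of F_2:
g(0) = 0 → root; g(1) = 1.
Roots: {0}.

1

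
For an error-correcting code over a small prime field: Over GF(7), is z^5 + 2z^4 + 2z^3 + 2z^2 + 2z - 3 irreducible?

Write m(z) = z^5 + 2z^4 + 2z^3 + 2z^2 + 2z - 3.
Check for roots in GF(7): m(0) = 4; m(1) = 6; m(2) = 5; m(3) = 4; m(4) = 0 → root; m(5) = 6; m(6) = 3.
m(4) = 0, so (z − 4) divides m(z); m is reducible.

No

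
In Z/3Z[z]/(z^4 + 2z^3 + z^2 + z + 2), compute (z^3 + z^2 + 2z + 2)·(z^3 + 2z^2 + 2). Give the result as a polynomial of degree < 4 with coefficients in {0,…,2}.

z^3 + 2z^2 + z + 2

Multiply in Z/3Z[z]: (z^3 + z^2 + 2z + 2)·(z^3 + 2z^2 + 2) = z^6 + z^4 + 2z^3 + z + 1.
Reduce using z^4 ≡ z^3 + 2z^2 + 2z + 1 (mod z^4 + 2z^3 + z^2 + z + 2).
Reduced: z^3 + 2z^2 + z + 2.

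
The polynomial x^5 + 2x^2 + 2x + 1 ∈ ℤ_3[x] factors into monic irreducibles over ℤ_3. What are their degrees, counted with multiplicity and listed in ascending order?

Write g(x) = x^5 + 2x^2 + 2x + 1.
Roots in ℤ_3: g(0) = 1; g(1) = 0 → root; g(2) = 0 → root.
Linear factors from roots: (x + 2), (x + 1).
Complete factorization: g(x) = (x + 2)·(x + 1)^2·(x^2 + 2x + 2).
Factor degrees with multiplicity: 1 + 1 + 1 + 2 = 5.

1, 1, 1, 2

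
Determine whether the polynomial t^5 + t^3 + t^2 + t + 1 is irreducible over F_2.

Write h(t) = t^5 + t^3 + t^2 + t + 1.
Check for roots in F_2: h(0) = 1; h(1) = 1.
No roots, so no linear factors.
Monic irreducibles of degree 2 over GF(2): t^2 + t + 1.
None of them divide h (all give nonzero remainder).
No irreducible factor of degree ≤ 2 exists, so h is irreducible over GF(2).

Yes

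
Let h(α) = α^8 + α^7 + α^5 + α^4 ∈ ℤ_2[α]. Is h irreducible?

Check for roots in ℤ_2: h(0) = 0 → root; h(1) = 0 → root.
h(0) = 0, so (α) divides h(α); h is reducible.

No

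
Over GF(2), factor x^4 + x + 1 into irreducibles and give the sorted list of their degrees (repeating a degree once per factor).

4

Write g(x) = x^4 + x + 1.
Roots in GF(2): g(0) = 1; g(1) = 1.
Complete factorization: g(x) = (x^4 + x + 1).
Factor degrees with multiplicity: 4 = 4.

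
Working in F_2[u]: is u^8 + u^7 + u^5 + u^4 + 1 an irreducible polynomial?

Yes

Write m(u) = u^8 + u^7 + u^5 + u^4 + 1.
Check for roots in F_2: m(0) = 1; m(1) = 1.
No roots, so no linear factors.
Monic irreducibles of degree 2 over GF(2): u^2 + u + 1.
None of them divide m (all give nonzero remainder).
Monic irreducibles of degree 3 over GF(2): u^3 + u + 1, u^3 + u^2 + 1.
None of them divide m (all give nonzero remainder).
Monic irreducibles of degree 4 over GF(2): u^4 + u + 1, u^4 + u^3 + 1, u^4 + u^3 + u^2 + u + 1.
None of them divide m (all give nonzero remainder).
No irreducible factor of degree ≤ 4 exists, so m is irreducible over GF(2).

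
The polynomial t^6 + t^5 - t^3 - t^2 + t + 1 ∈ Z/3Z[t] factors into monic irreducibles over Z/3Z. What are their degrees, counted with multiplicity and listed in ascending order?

1, 2, 3

Write f(t) = t^6 + t^5 - t^3 - t^2 + t + 1.
Roots in Z/3Z: f(0) = 1; f(1) = 2; f(2) = 0 → root.
Linear factors from roots: (t + 1).
Complete factorization: f(t) = (t + 1)·(t^2 + t - 1)·(t^3 - t^2 - t - 1).
Factor degrees with multiplicity: 1 + 2 + 3 = 6.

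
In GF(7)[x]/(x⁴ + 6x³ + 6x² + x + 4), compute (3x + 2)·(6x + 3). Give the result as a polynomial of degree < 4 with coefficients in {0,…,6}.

4x^2 + 6

Multiply in GF(7)[x]: (3x + 2)·(6x + 3) = 4x² + 6.
Reduced: 4x² + 6.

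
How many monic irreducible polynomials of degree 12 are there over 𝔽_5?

x^(5^12) − x is the product of all monic irreducibles of degree dividing 12; Möbius inversion gives N = (1/12) Σ μ(12/d)·5^d.
Divisors of 12: 1, 2, 3, 4, 6, 12; μ(12/d) for each: 0, 1, 0, -1, -1, 1.
Σ = 5^2 − 5^4 − 5^6 + 5^12 = 244124400.
N = 244124400/12 = 20343700.

20343700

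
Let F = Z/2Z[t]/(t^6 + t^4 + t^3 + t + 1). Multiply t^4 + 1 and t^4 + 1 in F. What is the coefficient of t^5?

Multiply in Z/2Z[t]: (t^4 + 1)·(t^4 + 1) = t^8 + 1.
Reduce using t^6 ≡ t^4 + t^3 + t + 1 (mod t^6 + t^4 + t^3 + t + 1).
Reduced: t^5 + t^4 + t^2 + t.

1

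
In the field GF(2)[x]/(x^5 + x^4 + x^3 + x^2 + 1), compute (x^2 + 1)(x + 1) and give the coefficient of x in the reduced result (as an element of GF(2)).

1

Multiply in GF(2)[x]: (x^2 + 1)·(x + 1) = x^3 + x^2 + x + 1.
Reduced: x^3 + x^2 + x + 1.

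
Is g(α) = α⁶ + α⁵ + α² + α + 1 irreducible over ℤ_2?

Yes

Check for roots in ℤ_2: g(0) = 1; g(1) = 1.
No roots, so no linear factors.
Monic irreducibles of degree 2 over GF(2): α² + α + 1.
None of them divide g (all give nonzero remainder).
Monic irreducibles of degree 3 over GF(2): α³ + α + 1, α³ + α² + 1.
None of them divide g (all give nonzero remainder).
No irreducible factor of degree ≤ 3 exists, so g is irreducible over GF(2).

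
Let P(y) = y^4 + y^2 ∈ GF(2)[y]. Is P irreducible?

No

Check for roots in GF(2): P(0) = 0 → root; P(1) = 0 → root.
P(0) = 0, so (y) divides P(y); P is reducible.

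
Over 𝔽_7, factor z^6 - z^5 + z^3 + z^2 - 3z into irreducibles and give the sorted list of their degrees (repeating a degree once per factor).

Write h(z) = z^6 - z^5 + z^3 + z^2 - 3z.
Linear factors from roots: (z), (z + 2).
Complete factorization: h(z) = (z)·(z + 2)·(z^4 - 3z^3 - z^2 + 3z + 2).
Factor degrees with multiplicity: 1 + 1 + 4 = 6.

1, 1, 4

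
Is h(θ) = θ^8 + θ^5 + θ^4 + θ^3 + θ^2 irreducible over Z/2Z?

Check for roots in Z/2Z: h(0) = 0 → root; h(1) = 1.
h(0) = 0, so (θ) divides h(θ); h is reducible.

No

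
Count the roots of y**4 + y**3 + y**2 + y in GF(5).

Write f(y) = y**4 + y**3 + y**2 + y.
Evaluate at each of the 5 elements of GF(5):
f(0) = 0 → root; f(1) = 4; f(2) = 0 → root; f(3) = 0 → root; f(4) = 0 → root.
Roots: {0, 2, 3, 4}.

4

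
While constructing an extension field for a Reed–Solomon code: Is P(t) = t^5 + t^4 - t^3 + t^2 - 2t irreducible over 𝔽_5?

No

Check for roots in 𝔽_5: P(0) = 0 → root; P(1) = 0 → root; P(2) = 0 → root; P(3) = 0 → root; P(4) = 4.
P(0) = 0, so (t) divides P(t); P is reducible.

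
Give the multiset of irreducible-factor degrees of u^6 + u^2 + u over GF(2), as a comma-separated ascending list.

Write g(u) = u^6 + u^2 + u.
Roots in GF(2): g(0) = 0 → root; g(1) = 1.
Linear factors from roots: (u).
Complete factorization: g(u) = (u)·(u^2 + u + 1)·(u^3 + u^2 + 1).
Factor degrees with multiplicity: 1 + 2 + 3 = 6.

1, 2, 3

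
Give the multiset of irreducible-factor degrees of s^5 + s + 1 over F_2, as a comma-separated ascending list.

2, 3

Write f(s) = s^5 + s + 1.
Roots in F_2: f(0) = 1; f(1) = 1.
Complete factorization: f(s) = (s^2 + s + 1)·(s^3 + s^2 + 1).
Factor degrees with multiplicity: 2 + 3 = 5.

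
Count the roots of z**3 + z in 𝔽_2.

2

Write h(z) = z**3 + z.
Evaluate at each of the 2 elements of 𝔽_2:
h(0) = 0 → root; h(1) = 0 → root.
Roots: {0, 1}.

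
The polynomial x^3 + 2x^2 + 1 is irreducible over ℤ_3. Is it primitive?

Yes

Write f(x) = x^3 + 2x^2 + 1.
|GF(3^3)^×| = 3^3 − 1 = 26. Prime factorization: 26 = 2·13.
f is primitive ⇔ x has order 26 in GF(3)[x]/(f), i.e. x^(26/q) ≠ 1 for each prime q | 26.
x^(13) mod f = 2.
x^(2) mod f = x^2.
None equal 1, so x has full order 26; f is primitive.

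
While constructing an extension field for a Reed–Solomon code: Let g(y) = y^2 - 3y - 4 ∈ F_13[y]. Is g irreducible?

No

Check each element of F_13 for a root: g(0)=9, g(1)=7, g(2)=7, g(3)=9, g(4)=0, g(5)=6, g(6)=1, g(7)=11, g(8)=10, g(9)=11, g(10)=1, g(11)=6, g(12)=0.
g(4) = 0, so (y − 4) divides g(y); g is reducible.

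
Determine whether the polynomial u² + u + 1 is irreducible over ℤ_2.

Write g(u) = u² + u + 1.
Check for roots in ℤ_2: g(0) = 1; g(1) = 1.
No roots. A degree-2 polynomial over a field with no linear factor is irreducible.

Yes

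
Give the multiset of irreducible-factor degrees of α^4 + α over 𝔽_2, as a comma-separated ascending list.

1, 1, 2

Write f(α) = α^4 + α.
Roots in 𝔽_2: f(0) = 0 → root; f(1) = 0 → root.
Linear factors from roots: (α), (α + 1).
Complete factorization: f(α) = (α)·(α + 1)·(α^2 + α + 1).
Factor degrees with multiplicity: 1 + 1 + 2 = 4.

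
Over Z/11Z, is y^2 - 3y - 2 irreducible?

Yes

Write h(y) = y^2 - 3y - 2.
Check each element of Z/11Z for a root: h(0)=9, h(1)=7, h(2)=7, h(3)=9, h(4)=2, h(5)=8, h(6)=5, h(7)=4, h(8)=5, h(9)=8, h(10)=2.
No roots. A degree-2 polynomial over a field with no linear factor is irreducible.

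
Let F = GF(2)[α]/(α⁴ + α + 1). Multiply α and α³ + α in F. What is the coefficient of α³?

0

Multiply in GF(2)[α]: (α)·(α³ + α) = α⁴ + α².
Reduce using α⁴ ≡ α + 1 (mod α⁴ + α + 1).
Reduced: α² + α + 1.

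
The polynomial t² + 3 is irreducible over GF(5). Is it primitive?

No

Write f(t) = t² + 3.
|GF(5^2)^×| = 5^2 − 1 = 24. Prime factorization: 24 = 2^3·3.
f is primitive ⇔ t has order 24 in GF(5)[t]/(f), i.e. t^(24/q) ≠ 1 for each prime q | 24.
t^(12) mod f = 4.
t^(8) mod f = 1
Since t^(8) = 1, the order of t divides 8 < 24; not primitive.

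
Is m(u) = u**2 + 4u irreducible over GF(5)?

No

Check for roots in GF(5): m(0) = 0 → root; m(1) = 0 → root; m(2) = 2; m(3) = 1; m(4) = 2.
m(0) = 0, so (u) divides m(u); m is reducible.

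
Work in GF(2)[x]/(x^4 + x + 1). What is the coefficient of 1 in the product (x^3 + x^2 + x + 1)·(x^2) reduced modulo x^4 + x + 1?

Multiply in GF(2)[x]: (x^3 + x^2 + x + 1)·(x^2) = x^5 + x^4 + x^3 + x^2.
Reduce using x^4 ≡ x + 1 (mod x^4 + x + 1).
Reduced: x^3 + 1.

1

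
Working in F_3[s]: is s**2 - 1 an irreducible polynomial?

No

Write f(s) = s**2 - 1.
Check for roots in F_3: f(0) = 2; f(1) = 0 → root; f(2) = 0 → root.
f(1) = 0, so (s − 1) divides f(s); f is reducible.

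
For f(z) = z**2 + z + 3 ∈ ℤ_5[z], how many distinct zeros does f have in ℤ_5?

Evaluate at each of the 5 elements of ℤ_5:
f(0) = 3; f(1) = 0 → root; f(2) = 4; f(3) = 0 → root; f(4) = 3.
Roots: {1, 3}.

2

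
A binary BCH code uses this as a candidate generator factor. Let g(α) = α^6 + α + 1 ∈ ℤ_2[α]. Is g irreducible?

Yes

Check for roots in ℤ_2: g(0) = 1; g(1) = 1.
No roots, so no linear factors.
Monic irreducibles of degree 2 over GF(2): α^2 + α + 1.
None of them divide g (all give nonzero remainder).
Monic irreducibles of degree 3 over GF(2): α^3 + α + 1, α^3 + α^2 + 1.
None of them divide g (all give nonzero remainder).
No irreducible factor of degree ≤ 3 exists, so g is irreducible over GF(2).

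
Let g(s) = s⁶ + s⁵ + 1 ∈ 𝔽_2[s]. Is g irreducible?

Yes

Check for roots in 𝔽_2: g(0) = 1; g(1) = 1.
No roots, so no linear factors.
Monic irreducibles of degree 2 over GF(2): s² + s + 1.
None of them divide g (all give nonzero remainder).
Monic irreducibles of degree 3 over GF(2): s³ + s + 1, s³ + s² + 1.
None of them divide g (all give nonzero remainder).
No irreducible factor of degree ≤ 3 exists, so g is irreducible over GF(2).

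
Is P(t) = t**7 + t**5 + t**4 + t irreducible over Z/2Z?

No

Check for roots in Z/2Z: P(0) = 0 → root; P(1) = 0 → root.
P(0) = 0, so (t) divides P(t); P is reducible.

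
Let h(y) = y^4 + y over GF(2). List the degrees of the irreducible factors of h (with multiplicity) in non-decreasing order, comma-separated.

1, 1, 2

Roots in GF(2): h(0) = 0 → root; h(1) = 0 → root.
Linear factors from roots: (y), (y + 1).
Complete factorization: h(y) = (y)·(y + 1)·(y^2 + y + 1).
Factor degrees with multiplicity: 1 + 1 + 2 = 4.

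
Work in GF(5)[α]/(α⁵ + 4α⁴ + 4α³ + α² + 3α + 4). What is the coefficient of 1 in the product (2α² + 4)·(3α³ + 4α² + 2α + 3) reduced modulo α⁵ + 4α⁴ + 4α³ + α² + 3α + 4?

Multiply in GF(5)[α]: (2α² + 4)·(3α³ + 4α² + 2α + 3) = α⁵ + 3α⁴ + α³ + 2α² + 3α + 2.
Reduce using α⁵ ≡ α⁴ + α³ + 4α² + 2α + 1 (mod α⁵ + 4α⁴ + 4α³ + α² + 3α + 4).
Reduced: 4α⁴ + 2α³ + α² + 3.

3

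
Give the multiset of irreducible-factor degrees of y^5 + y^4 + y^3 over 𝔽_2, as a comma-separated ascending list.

Write g(y) = y^5 + y^4 + y^3.
Roots in 𝔽_2: g(0) = 0 → root; g(1) = 1.
Linear factors from roots: (y).
Complete factorization: g(y) = (y)^3·(y^2 + y + 1).
Factor degrees with multiplicity: 1 + 1 + 1 + 2 = 5.

1, 1, 1, 2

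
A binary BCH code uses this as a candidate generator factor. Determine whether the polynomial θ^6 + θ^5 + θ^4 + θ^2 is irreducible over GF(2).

Write P(θ) = θ^6 + θ^5 + θ^4 + θ^2.
Check for roots in GF(2): P(0) = 0 → root; P(1) = 0 → root.
P(0) = 0, so (θ) divides P(θ); P is reducible.

No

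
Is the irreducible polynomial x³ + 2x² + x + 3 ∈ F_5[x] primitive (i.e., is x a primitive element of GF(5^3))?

Write f(x) = x³ + 2x² + x + 3.
|GF(5^3)^×| = 5^3 − 1 = 124. Prime factorization: 124 = 2^2·31.
f is primitive ⇔ x has order 124 in GF(5)[x]/(f), i.e. x^(124/q) ≠ 1 for each prime q | 124.
x^(62) mod f = 4.
x^(4) mod f = 3x² + 4x + 1.
None equal 1, so x has full order 124; f is primitive.

Yes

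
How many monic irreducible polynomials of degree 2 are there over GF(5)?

The number of monic irreducibles of degree 2 over GF(5) is (1/2)·Σ_{d∣2} μ(2/d) 5^d.
Divisors of 2: 1, 2; μ(2/d) for each: -1, 1.
Σ = − 5^1 + 5^2 = 20.
N = 20/2 = 10.

10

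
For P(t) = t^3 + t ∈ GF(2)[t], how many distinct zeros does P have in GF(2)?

Evaluate at each of the 2 elements of GF(2):
P(0) = 0 → root; P(1) = 0 → root.
Roots: {0, 1}.

2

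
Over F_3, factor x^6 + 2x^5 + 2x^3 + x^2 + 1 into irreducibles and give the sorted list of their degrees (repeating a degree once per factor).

6

Write h(x) = x^6 + 2x^5 + 2x^3 + x^2 + 1.
Roots in F_3: h(0) = 1; h(1) = 1; h(2) = 2.
Complete factorization: h(x) = (x^6 + 2x^5 + 2x^3 + x^2 + 1).
Factor degrees with multiplicity: 6 = 6.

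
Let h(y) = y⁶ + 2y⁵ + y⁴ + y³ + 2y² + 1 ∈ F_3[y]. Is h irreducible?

Check for roots in F_3: h(0) = 1; h(1) = 2; h(2) = 2.
No roots, so no linear factors.
Monic irreducibles of degree 2 over GF(3): y² + 1, y² + y + 2, y² + 2y + 2.
None of them divide h (all give nonzero remainder).
Degree-3 irreducible divisors: test the 8 monic irreducibles of degree 3 over GF(3).
None of them divide h (all give nonzero remainder).
No irreducible factor of degree ≤ 3 exists, so h is irreducible over GF(3).

Yes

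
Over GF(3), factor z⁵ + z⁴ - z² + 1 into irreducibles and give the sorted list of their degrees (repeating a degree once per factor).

Write h(z) = z⁵ + z⁴ - z² + 1.
Roots in GF(3): h(0) = 1; h(1) = 2; h(2) = 0 → root.
Linear factors from roots: (z + 1).
Complete factorization: h(z) = (z + 1)^2·(z³ - z² + z + 1).
Factor degrees with multiplicity: 1 + 1 + 3 = 5.

1, 1, 3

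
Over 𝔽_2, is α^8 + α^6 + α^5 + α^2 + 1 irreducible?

Write m(α) = α^8 + α^6 + α^5 + α^2 + 1.
Check for roots in 𝔽_2: m(0) = 1; m(1) = 1.
No roots, so no linear factors.
Monic irreducibles of degree 2 over GF(2): α^2 + α + 1.
None of them divide m (all give nonzero remainder).
Monic irreducibles of degree 3 over GF(2): α^3 + α + 1, α^3 + α^2 + 1.
None of them divide m (all give nonzero remainder).
Monic irreducibles of degree 4 over GF(2): α^4 + α + 1, α^4 + α^3 + 1, α^4 + α^3 + α^2 + α + 1.
None of them divide m (all give nonzero remainder).
No irreducible factor of degree ≤ 4 exists, so m is irreducible over GF(2).

Yes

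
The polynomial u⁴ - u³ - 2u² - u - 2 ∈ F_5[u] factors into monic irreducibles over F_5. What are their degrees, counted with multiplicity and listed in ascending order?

1, 3

Write f(u) = u⁴ - u³ - 2u² - u - 2.
Roots in F_5: f(0) = 3; f(1) = 0 → root; f(2) = 1; f(3) = 1; f(4) = 4.
Linear factors from roots: (u - 1).
Complete factorization: f(u) = (u - 1)·(u³ - 2u + 2).
Factor degrees with multiplicity: 1 + 3 = 4.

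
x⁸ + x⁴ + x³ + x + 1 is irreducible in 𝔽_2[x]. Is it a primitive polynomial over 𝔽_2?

No

Write f(x) = x⁸ + x⁴ + x³ + x + 1.
|GF(2^8)^×| = 2^8 − 1 = 255. Prime factorization: 255 = 3·5·17.
f is primitive ⇔ x has order 255 in GF(2)[x]/(f), i.e. x^(255/q) ≠ 1 for each prime q | 255.
x^(85) mod f = x⁷ + x⁵ + x⁴ + x³ + x² + 1.
x^(51) mod f = 1
x^(15) mod f = x⁵ + x³ + x² + x + 1.
Since x^(51) = 1, the order of x divides 51 < 255; not primitive.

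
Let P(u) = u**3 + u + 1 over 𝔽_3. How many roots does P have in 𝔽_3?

Evaluate at each of the 3 elements of 𝔽_3:
P(0) = 1; P(1) = 0 → root; P(2) = 2.
Roots: {1}.

1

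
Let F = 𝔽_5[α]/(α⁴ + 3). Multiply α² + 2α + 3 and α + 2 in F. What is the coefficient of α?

2

Multiply in 𝔽_5[α]: (α² + 2α + 3)·(α + 2) = α³ + 4α² + 2α + 1.
Reduced: α³ + 4α² + 2α + 1.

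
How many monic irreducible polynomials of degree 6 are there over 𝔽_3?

By the necklace-counting formula, N_3(6) = (1/6) Σ_{d|6} μ(6/d)·3^d.
Divisors of 6: 1, 2, 3, 6; μ(6/d) for each: 1, -1, -1, 1.
Σ = 3^1 − 3^2 − 3^3 + 3^6 = 696.
N = 696/6 = 116.

116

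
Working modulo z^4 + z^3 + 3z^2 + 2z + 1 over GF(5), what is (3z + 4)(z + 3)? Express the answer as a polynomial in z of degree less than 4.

Multiply in GF(5)[z]: (3z + 4)·(z + 3) = 3z^2 + 3z + 2.
Reduced: 3z^2 + 3z + 2.

3z^2 + 3z + 2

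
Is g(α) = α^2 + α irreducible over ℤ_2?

No

Check for roots in ℤ_2: g(0) = 0 → root; g(1) = 0 → root.
g(0) = 0, so (α) divides g(α); g is reducible.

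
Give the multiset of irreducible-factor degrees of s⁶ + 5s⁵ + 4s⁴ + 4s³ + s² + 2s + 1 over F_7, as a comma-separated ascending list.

Write f(s) = s⁶ + 5s⁵ + 4s⁴ + 4s³ + s² + 2s + 1.
Linear factors from roots: (s + 5), (s + 3), (s + 2).
Complete factorization: f(s) = (s + 3)·(s + 5)·(s + 2)^2·(s² + 2).
Factor degrees with multiplicity: 1 + 1 + 1 + 1 + 2 = 6.

1, 1, 1, 1, 2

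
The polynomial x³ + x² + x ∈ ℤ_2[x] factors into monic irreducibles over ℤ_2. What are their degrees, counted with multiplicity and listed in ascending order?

Write h(x) = x³ + x² + x.
Roots in ℤ_2: h(0) = 0 → root; h(1) = 1.
Linear factors from roots: (x).
Complete factorization: h(x) = (x)·(x² + x + 1).
Factor degrees with multiplicity: 1 + 2 = 3.

1, 2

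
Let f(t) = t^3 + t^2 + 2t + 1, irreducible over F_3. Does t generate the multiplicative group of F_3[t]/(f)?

|GF(3^3)^×| = 3^3 − 1 = 26. Prime factorization: 26 = 2·13.
f is primitive ⇔ t has order 26 in GF(3)[t]/(f), i.e. t^(26/q) ≠ 1 for each prime q | 26.
t^(13) mod f = 2.
t^(2) mod f = t^2.
None equal 1, so t has full order 26; f is primitive.

Yes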